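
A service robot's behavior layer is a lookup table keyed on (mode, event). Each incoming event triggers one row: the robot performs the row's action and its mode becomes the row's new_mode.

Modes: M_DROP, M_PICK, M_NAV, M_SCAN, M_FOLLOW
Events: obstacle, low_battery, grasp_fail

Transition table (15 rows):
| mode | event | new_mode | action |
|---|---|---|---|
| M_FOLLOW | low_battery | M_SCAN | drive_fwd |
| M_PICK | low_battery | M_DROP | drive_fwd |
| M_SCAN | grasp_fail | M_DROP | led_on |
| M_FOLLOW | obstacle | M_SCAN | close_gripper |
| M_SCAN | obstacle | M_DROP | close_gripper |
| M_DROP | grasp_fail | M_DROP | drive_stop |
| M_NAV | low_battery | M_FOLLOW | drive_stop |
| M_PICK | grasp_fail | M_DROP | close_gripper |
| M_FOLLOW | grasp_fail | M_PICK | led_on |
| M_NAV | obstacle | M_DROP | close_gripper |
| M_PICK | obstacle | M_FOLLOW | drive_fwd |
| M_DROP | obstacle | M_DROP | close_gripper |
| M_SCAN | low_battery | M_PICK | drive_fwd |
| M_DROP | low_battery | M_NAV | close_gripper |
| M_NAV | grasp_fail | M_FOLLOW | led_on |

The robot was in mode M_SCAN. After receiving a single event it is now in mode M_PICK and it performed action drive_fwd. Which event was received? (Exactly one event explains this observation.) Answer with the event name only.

try obstacle: (M_SCAN, obstacle) → (M_DROP, close_gripper)
try low_battery: (M_SCAN, low_battery) → (M_PICK, drive_fwd)  ← matches
try grasp_fail: (M_SCAN, grasp_fail) → (M_DROP, led_on)

low_battery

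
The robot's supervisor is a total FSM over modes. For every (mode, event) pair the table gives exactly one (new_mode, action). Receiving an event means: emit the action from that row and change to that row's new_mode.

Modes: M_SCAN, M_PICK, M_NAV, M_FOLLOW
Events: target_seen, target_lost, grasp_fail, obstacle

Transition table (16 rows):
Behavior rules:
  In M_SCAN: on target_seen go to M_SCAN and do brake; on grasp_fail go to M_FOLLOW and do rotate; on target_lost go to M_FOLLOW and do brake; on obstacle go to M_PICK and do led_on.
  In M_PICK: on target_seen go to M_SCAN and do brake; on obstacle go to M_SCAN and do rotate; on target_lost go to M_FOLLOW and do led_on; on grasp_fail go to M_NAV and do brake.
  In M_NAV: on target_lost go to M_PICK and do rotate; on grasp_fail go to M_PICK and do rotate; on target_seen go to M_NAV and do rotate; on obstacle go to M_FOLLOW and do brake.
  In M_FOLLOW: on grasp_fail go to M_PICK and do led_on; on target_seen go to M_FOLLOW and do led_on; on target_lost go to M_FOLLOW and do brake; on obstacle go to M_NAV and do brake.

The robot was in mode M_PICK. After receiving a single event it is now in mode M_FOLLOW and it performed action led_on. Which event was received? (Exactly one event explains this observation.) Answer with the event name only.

try target_seen: (M_PICK, target_seen) → (M_SCAN, brake)
try target_lost: (M_PICK, target_lost) → (M_FOLLOW, led_on)  ← matches
try grasp_fail: (M_PICK, grasp_fail) → (M_NAV, brake)
try obstacle: (M_PICK, obstacle) → (M_SCAN, rotate)

target_lost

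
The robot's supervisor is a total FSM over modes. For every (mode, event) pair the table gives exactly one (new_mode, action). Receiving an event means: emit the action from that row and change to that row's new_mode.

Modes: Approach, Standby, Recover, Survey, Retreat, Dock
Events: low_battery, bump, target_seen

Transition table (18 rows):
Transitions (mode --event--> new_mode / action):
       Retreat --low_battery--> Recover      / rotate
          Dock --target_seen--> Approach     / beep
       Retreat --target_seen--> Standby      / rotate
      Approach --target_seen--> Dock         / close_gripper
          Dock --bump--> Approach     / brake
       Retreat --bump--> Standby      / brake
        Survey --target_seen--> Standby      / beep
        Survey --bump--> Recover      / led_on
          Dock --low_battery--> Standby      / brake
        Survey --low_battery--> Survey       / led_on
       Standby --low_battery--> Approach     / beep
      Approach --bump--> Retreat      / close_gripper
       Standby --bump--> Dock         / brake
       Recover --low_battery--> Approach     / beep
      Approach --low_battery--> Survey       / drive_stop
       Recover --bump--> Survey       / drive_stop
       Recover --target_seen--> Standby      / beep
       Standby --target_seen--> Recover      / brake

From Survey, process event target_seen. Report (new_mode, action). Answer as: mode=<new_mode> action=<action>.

current mode = Survey; filter table to that mode:
  (Survey, target_seen) → (Standby, beep)  ← event matches
  (Survey, bump) → (Recover, led_on)
  (Survey, low_battery) → (Survey, led_on)
event = target_seen selects (Standby, beep)

mode=Standby action=beep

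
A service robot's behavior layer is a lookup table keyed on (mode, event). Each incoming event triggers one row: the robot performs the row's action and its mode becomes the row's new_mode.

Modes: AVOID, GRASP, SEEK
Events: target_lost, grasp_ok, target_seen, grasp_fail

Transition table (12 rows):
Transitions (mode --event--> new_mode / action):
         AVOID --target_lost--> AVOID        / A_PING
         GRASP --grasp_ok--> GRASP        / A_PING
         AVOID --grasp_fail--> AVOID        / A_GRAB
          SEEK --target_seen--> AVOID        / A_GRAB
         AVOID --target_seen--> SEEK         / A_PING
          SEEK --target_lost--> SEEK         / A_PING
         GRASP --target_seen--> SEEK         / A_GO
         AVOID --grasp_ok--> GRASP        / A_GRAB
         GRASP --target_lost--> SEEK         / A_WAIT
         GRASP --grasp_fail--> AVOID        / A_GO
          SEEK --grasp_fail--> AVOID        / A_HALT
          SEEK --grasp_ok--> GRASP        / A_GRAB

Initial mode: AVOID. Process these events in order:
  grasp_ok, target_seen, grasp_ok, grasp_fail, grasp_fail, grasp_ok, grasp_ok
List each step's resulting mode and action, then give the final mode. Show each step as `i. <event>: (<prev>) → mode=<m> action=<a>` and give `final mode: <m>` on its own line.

1. grasp_ok: (AVOID) → mode=GRASP action=A_GRAB
2. target_seen: (GRASP) → mode=SEEK action=A_GO
3. grasp_ok: (SEEK) → mode=GRASP action=A_GRAB
4. grasp_fail: (GRASP) → mode=AVOID action=A_GO
5. grasp_fail: (AVOID) → mode=AVOID action=A_GRAB
6. grasp_ok: (AVOID) → mode=GRASP action=A_GRAB
7. grasp_ok: (GRASP) → mode=GRASP action=A_PING

final mode: GRASP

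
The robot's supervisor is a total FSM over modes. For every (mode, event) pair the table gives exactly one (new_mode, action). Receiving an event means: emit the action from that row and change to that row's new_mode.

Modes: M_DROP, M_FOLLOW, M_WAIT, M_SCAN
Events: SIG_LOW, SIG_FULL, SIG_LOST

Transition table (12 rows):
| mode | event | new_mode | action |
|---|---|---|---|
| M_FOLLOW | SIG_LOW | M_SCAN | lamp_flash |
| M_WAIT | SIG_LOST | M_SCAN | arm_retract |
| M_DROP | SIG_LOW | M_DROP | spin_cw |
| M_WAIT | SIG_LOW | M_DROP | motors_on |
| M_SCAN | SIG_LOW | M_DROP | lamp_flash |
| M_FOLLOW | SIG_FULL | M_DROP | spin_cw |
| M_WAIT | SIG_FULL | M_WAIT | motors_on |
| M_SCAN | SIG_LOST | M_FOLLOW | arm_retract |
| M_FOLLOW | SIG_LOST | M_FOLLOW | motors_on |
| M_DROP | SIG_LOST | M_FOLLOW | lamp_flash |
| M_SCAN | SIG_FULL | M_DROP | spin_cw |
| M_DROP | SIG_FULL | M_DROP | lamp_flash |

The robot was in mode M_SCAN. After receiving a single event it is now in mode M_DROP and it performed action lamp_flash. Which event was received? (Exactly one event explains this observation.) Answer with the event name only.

try SIG_LOW: (M_SCAN, SIG_LOW) → (M_DROP, lamp_flash)  ← matches
try SIG_FULL: (M_SCAN, SIG_FULL) → (M_DROP, spin_cw)
try SIG_LOST: (M_SCAN, SIG_LOST) → (M_FOLLOW, arm_retract)

SIG_LOW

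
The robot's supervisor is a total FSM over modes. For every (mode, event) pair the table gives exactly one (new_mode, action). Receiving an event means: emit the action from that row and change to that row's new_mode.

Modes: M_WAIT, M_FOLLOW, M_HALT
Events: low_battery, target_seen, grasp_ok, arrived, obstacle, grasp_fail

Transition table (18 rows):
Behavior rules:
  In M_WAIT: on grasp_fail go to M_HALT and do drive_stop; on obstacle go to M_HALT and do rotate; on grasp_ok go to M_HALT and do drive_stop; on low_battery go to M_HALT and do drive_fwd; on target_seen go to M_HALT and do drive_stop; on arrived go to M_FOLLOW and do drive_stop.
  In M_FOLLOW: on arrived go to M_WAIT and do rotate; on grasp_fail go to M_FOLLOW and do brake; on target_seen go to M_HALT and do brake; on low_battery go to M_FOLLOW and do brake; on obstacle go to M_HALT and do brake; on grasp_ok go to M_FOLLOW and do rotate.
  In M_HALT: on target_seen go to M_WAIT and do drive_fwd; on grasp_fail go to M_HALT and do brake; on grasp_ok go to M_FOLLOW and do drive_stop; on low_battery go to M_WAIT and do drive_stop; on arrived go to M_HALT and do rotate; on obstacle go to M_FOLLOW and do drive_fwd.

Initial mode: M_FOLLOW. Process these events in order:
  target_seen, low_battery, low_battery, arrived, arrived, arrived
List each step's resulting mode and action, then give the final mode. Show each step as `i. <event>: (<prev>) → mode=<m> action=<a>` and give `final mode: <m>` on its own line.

final mode: M_HALT

1. target_seen: (M_FOLLOW) → mode=M_HALT action=brake
2. low_battery: (M_HALT) → mode=M_WAIT action=drive_stop
3. low_battery: (M_WAIT) → mode=M_HALT action=drive_fwd
4. arrived: (M_HALT) → mode=M_HALT action=rotate
5. arrived: (M_HALT) → mode=M_HALT action=rotate
6. arrived: (M_HALT) → mode=M_HALT action=rotate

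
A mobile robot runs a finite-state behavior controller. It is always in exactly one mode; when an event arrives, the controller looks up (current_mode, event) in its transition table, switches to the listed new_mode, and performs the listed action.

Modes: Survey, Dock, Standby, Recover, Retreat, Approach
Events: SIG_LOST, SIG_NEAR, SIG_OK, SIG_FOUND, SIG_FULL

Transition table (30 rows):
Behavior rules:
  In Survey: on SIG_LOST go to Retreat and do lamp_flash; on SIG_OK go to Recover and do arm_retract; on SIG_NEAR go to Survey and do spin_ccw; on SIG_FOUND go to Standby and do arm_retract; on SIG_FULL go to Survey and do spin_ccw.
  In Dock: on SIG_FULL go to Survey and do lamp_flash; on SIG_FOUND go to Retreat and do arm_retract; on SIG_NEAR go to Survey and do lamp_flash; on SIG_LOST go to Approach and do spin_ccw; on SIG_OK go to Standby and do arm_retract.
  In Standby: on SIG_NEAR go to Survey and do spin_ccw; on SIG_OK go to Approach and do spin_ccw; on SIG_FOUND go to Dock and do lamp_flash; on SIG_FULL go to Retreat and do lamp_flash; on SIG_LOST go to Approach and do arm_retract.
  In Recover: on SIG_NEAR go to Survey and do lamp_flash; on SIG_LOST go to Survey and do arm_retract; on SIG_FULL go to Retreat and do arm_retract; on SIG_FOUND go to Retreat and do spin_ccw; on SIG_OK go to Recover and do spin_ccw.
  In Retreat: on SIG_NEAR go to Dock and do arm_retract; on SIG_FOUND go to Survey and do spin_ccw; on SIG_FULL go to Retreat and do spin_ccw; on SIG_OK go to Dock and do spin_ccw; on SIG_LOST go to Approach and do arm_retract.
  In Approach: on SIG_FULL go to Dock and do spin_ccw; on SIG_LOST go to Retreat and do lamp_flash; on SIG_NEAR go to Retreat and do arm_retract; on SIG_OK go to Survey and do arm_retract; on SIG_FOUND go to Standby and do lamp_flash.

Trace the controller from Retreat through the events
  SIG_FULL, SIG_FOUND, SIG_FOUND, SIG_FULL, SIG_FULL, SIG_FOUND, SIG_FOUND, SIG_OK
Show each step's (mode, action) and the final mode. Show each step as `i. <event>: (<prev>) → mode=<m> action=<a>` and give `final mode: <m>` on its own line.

final mode: Approach

1. SIG_FULL: (Retreat) → mode=Retreat action=spin_ccw
2. SIG_FOUND: (Retreat) → mode=Survey action=spin_ccw
3. SIG_FOUND: (Survey) → mode=Standby action=arm_retract
4. SIG_FULL: (Standby) → mode=Retreat action=lamp_flash
5. SIG_FULL: (Retreat) → mode=Retreat action=spin_ccw
6. SIG_FOUND: (Retreat) → mode=Survey action=spin_ccw
7. SIG_FOUND: (Survey) → mode=Standby action=arm_retract
8. SIG_OK: (Standby) → mode=Approach action=spin_ccw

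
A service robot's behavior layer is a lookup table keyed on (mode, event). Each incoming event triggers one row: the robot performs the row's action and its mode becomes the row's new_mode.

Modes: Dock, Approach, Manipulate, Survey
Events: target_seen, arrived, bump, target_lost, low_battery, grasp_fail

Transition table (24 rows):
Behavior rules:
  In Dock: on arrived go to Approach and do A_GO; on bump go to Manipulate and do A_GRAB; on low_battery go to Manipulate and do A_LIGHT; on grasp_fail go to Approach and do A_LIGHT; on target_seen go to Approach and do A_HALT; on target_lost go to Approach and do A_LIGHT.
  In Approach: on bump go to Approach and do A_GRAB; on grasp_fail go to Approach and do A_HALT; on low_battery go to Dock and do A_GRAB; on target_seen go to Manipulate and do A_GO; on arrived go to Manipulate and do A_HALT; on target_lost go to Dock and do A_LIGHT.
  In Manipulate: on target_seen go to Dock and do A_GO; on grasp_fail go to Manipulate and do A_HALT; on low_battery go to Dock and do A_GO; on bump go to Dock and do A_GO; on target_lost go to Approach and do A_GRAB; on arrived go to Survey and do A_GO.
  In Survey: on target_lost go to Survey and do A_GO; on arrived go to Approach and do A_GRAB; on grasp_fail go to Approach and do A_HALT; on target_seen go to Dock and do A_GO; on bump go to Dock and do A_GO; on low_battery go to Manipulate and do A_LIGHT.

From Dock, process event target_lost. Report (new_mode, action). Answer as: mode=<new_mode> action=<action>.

current mode = Dock; filter table to that mode:
  (Dock, arrived) → (Approach, A_GO)
  (Dock, bump) → (Manipulate, A_GRAB)
  (Dock, low_battery) → (Manipulate, A_LIGHT)
  (Dock, grasp_fail) → (Approach, A_LIGHT)
  (Dock, target_seen) → (Approach, A_HALT)
  (Dock, target_lost) → (Approach, A_LIGHT)  ← event matches
event = target_lost selects (Approach, A_LIGHT)

mode=Approach action=A_LIGHT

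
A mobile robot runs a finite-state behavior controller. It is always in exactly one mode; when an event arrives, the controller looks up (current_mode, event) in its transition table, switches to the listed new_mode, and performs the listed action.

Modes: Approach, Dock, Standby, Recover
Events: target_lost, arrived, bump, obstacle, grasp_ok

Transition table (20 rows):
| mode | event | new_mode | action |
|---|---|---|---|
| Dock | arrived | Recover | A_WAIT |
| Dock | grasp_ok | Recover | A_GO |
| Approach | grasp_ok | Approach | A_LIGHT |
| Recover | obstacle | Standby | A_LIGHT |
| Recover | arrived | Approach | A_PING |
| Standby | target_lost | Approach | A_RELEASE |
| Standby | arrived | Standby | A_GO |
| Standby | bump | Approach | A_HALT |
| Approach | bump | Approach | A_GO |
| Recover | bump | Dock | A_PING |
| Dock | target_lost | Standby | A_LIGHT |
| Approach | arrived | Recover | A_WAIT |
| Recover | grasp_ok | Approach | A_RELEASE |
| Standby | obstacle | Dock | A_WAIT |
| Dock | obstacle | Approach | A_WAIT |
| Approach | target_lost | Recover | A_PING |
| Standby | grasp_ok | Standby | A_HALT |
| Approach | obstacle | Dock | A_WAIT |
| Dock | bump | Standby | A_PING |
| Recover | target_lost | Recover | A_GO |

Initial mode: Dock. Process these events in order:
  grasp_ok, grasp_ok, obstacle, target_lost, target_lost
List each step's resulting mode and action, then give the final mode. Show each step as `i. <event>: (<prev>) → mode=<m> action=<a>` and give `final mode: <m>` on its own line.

final mode: Approach

1. grasp_ok: (Dock) → mode=Recover action=A_GO
2. grasp_ok: (Recover) → mode=Approach action=A_RELEASE
3. obstacle: (Approach) → mode=Dock action=A_WAIT
4. target_lost: (Dock) → mode=Standby action=A_LIGHT
5. target_lost: (Standby) → mode=Approach action=A_RELEASE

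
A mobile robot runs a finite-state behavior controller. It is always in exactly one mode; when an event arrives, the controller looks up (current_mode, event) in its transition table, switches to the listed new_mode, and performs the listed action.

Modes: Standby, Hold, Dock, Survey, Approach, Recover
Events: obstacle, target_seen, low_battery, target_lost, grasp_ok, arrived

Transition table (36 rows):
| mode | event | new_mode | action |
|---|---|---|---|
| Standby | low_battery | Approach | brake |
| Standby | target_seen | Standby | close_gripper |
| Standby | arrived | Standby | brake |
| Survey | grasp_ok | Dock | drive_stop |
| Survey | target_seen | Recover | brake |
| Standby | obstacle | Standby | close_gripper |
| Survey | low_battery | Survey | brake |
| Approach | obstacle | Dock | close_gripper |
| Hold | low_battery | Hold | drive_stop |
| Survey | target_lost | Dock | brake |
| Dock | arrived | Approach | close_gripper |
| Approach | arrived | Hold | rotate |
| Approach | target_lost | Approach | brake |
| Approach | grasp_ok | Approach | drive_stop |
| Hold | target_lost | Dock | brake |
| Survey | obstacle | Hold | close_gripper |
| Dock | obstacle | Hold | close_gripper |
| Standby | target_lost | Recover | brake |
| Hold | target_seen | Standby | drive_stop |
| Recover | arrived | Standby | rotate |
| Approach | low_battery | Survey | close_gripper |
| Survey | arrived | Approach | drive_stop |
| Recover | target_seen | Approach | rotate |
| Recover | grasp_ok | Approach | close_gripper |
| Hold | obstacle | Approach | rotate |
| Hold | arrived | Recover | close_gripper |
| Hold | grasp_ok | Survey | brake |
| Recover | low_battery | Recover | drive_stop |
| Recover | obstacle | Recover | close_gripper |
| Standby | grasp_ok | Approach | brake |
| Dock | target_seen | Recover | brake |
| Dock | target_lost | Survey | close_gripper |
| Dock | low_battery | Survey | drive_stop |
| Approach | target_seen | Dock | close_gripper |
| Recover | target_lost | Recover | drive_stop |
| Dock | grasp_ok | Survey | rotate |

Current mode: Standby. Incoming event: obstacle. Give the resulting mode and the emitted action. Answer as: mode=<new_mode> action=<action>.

current mode = Standby; filter table to that mode:
  (Standby, low_battery) → (Approach, brake)
  (Standby, target_seen) → (Standby, close_gripper)
  (Standby, arrived) → (Standby, brake)
  (Standby, obstacle) → (Standby, close_gripper)  ← event matches
  (Standby, target_lost) → (Recover, brake)
  (Standby, grasp_ok) → (Approach, brake)
event = obstacle selects (Standby, close_gripper)

mode=Standby action=close_gripper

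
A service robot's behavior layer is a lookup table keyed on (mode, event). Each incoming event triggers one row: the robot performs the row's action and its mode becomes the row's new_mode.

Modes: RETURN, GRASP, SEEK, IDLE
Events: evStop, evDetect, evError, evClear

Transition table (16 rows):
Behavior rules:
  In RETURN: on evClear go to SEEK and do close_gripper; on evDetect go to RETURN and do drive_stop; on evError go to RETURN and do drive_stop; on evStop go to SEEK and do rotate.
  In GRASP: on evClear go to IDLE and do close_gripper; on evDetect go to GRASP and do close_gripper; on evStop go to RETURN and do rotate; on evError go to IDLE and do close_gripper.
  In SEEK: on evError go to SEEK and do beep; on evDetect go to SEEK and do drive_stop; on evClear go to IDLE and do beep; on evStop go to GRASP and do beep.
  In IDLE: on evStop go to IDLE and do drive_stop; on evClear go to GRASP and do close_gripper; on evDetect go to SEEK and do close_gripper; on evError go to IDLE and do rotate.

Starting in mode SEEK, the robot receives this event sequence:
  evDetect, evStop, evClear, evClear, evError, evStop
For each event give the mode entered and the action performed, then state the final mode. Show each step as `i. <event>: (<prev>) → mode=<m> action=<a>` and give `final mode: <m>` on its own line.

final mode: IDLE

1. evDetect: (SEEK) → mode=SEEK action=drive_stop
2. evStop: (SEEK) → mode=GRASP action=beep
3. evClear: (GRASP) → mode=IDLE action=close_gripper
4. evClear: (IDLE) → mode=GRASP action=close_gripper
5. evError: (GRASP) → mode=IDLE action=close_gripper
6. evStop: (IDLE) → mode=IDLE action=drive_stop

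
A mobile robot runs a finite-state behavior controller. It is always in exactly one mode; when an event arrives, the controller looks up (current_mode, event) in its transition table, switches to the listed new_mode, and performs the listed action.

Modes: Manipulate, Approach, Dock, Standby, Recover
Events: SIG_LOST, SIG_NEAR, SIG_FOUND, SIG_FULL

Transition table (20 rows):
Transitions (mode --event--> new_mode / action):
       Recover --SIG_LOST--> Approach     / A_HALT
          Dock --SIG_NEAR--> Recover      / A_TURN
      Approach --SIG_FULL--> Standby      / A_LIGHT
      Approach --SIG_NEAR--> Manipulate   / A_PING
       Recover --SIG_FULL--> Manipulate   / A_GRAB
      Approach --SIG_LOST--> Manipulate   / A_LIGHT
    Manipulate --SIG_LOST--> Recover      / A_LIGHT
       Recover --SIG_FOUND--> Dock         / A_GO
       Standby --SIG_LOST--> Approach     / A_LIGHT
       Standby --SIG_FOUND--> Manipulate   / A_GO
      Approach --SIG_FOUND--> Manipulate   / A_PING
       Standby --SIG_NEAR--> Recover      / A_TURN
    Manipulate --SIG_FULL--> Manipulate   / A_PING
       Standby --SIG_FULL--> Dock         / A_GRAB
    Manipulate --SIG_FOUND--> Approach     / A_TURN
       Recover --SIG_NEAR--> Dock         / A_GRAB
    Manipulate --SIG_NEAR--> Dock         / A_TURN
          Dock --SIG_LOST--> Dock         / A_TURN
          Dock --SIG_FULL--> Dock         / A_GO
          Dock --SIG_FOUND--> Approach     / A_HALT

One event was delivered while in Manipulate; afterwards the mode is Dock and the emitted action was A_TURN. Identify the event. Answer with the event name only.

SIG_NEAR

try SIG_LOST: (Manipulate, SIG_LOST) → (Recover, A_LIGHT)
try SIG_NEAR: (Manipulate, SIG_NEAR) → (Dock, A_TURN)  ← matches
try SIG_FOUND: (Manipulate, SIG_FOUND) → (Approach, A_TURN)
try SIG_FULL: (Manipulate, SIG_FULL) → (Manipulate, A_PING)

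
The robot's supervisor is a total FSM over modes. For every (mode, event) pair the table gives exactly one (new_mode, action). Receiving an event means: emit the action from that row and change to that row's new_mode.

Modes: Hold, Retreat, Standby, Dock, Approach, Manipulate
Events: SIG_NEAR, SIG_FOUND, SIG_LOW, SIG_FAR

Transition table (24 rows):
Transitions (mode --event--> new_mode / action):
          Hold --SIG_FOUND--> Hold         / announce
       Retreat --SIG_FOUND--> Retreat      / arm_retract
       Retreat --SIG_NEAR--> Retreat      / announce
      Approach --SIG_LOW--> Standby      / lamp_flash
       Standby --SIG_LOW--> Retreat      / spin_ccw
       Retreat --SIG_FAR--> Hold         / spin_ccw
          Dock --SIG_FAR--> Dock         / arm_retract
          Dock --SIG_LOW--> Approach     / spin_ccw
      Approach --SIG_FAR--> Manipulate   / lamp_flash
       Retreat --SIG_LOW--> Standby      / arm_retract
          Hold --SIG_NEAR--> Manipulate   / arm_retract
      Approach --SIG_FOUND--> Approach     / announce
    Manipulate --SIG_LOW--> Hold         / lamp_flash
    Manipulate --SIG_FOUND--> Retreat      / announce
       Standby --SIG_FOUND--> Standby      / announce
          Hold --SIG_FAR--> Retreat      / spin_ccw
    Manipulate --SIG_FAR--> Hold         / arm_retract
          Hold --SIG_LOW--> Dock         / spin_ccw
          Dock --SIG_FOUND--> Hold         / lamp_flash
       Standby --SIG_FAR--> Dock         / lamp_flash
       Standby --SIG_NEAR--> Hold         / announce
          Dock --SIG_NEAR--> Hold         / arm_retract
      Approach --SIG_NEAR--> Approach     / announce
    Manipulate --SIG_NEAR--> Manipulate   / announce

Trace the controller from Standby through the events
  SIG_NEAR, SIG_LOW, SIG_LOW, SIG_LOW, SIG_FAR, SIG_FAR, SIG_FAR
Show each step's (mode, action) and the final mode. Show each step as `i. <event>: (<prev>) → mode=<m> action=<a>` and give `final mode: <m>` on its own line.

1. SIG_NEAR: (Standby) → mode=Hold action=announce
2. SIG_LOW: (Hold) → mode=Dock action=spin_ccw
3. SIG_LOW: (Dock) → mode=Approach action=spin_ccw
4. SIG_LOW: (Approach) → mode=Standby action=lamp_flash
5. SIG_FAR: (Standby) → mode=Dock action=lamp_flash
6. SIG_FAR: (Dock) → mode=Dock action=arm_retract
7. SIG_FAR: (Dock) → mode=Dock action=arm_retract

final mode: Dock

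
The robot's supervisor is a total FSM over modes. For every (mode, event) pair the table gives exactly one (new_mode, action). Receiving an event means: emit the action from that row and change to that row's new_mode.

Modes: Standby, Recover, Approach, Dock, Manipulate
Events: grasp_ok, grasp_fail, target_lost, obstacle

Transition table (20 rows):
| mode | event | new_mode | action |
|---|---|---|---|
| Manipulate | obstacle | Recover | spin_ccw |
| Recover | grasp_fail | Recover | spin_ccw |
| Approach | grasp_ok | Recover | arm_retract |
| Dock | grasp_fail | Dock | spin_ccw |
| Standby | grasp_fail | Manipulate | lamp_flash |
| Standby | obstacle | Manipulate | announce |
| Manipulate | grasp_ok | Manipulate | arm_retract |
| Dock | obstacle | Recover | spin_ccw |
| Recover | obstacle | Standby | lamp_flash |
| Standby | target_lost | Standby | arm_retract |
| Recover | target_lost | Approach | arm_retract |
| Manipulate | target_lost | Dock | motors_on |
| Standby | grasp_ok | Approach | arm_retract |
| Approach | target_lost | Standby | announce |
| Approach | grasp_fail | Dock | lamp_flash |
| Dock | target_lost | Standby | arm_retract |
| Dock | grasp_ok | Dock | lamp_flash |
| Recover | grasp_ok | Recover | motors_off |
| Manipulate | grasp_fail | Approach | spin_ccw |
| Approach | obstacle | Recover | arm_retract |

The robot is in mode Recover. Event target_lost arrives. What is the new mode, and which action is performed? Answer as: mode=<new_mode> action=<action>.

current mode = Recover; filter table to that mode:
  (Recover, grasp_fail) → (Recover, spin_ccw)
  (Recover, obstacle) → (Standby, lamp_flash)
  (Recover, target_lost) → (Approach, arm_retract)  ← event matches
  (Recover, grasp_ok) → (Recover, motors_off)
event = target_lost selects (Approach, arm_retract)

mode=Approach action=arm_retract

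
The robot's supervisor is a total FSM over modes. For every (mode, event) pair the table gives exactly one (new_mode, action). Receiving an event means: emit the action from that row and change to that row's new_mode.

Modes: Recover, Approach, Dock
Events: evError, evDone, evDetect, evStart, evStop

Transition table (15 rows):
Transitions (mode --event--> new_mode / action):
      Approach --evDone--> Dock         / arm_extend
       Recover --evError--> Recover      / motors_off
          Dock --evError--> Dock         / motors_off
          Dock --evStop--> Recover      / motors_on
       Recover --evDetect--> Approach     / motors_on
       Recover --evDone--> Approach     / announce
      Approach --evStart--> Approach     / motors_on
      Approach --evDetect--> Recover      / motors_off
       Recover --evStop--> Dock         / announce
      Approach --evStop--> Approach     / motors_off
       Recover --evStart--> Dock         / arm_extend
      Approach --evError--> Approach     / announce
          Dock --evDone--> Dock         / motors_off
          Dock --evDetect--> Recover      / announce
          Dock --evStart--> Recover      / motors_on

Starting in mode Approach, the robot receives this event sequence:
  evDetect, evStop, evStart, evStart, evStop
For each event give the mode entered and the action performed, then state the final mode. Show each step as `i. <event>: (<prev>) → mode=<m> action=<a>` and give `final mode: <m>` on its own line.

1. evDetect: (Approach) → mode=Recover action=motors_off
2. evStop: (Recover) → mode=Dock action=announce
3. evStart: (Dock) → mode=Recover action=motors_on
4. evStart: (Recover) → mode=Dock action=arm_extend
5. evStop: (Dock) → mode=Recover action=motors_on

final mode: Recover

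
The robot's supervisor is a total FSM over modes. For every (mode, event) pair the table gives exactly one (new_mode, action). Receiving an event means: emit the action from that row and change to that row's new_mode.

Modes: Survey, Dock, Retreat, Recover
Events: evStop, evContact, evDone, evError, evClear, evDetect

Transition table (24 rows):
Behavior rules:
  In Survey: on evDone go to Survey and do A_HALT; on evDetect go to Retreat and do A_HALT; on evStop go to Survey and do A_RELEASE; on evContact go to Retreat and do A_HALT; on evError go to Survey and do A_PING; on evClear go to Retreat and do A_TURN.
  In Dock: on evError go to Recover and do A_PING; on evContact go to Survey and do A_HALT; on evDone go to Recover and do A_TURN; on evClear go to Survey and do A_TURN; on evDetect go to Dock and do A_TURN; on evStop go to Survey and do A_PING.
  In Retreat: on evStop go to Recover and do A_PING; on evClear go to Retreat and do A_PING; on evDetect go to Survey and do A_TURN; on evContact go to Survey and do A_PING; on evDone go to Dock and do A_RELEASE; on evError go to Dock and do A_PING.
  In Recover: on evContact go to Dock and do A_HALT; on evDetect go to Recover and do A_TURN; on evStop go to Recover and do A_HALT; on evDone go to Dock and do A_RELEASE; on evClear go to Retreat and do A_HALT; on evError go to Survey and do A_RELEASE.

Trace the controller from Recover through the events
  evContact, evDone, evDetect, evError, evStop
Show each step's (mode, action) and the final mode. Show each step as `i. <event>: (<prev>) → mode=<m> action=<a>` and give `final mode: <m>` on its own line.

1. evContact: (Recover) → mode=Dock action=A_HALT
2. evDone: (Dock) → mode=Recover action=A_TURN
3. evDetect: (Recover) → mode=Recover action=A_TURN
4. evError: (Recover) → mode=Survey action=A_RELEASE
5. evStop: (Survey) → mode=Survey action=A_RELEASE

final mode: Survey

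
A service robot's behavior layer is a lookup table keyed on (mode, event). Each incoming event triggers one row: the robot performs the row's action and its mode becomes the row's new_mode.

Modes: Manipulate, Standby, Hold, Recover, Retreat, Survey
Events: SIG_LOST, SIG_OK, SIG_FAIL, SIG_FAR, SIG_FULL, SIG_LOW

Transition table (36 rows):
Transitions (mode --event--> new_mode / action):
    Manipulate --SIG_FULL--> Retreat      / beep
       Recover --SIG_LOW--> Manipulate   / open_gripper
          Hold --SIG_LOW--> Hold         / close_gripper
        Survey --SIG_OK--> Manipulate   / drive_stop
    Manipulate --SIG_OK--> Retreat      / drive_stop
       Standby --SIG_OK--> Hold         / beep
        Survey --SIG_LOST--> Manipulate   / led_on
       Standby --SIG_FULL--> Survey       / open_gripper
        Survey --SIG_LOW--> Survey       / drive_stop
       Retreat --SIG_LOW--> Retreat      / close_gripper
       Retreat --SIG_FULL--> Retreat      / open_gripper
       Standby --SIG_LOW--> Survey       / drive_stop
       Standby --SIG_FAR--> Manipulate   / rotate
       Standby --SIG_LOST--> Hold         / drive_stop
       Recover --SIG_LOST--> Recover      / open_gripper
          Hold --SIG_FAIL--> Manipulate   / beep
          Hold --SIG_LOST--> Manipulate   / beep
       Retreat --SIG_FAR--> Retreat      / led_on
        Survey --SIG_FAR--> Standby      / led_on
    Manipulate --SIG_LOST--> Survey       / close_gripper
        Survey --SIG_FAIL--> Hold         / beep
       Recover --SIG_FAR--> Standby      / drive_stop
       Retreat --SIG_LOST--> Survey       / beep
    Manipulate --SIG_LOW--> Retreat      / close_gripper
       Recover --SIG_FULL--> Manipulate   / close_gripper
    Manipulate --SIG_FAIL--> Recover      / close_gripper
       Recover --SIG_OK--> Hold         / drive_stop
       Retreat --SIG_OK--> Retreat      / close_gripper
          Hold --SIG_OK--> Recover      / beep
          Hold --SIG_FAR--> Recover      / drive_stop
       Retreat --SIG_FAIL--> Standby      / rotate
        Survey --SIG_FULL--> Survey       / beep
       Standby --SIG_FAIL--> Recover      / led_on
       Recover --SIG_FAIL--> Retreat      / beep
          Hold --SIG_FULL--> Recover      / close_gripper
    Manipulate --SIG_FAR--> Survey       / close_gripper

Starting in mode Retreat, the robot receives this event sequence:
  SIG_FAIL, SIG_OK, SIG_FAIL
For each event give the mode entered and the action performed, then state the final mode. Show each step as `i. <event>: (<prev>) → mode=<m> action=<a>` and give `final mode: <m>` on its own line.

final mode: Manipulate

1. SIG_FAIL: (Retreat) → mode=Standby action=rotate
2. SIG_OK: (Standby) → mode=Hold action=beep
3. SIG_FAIL: (Hold) → mode=Manipulate action=beep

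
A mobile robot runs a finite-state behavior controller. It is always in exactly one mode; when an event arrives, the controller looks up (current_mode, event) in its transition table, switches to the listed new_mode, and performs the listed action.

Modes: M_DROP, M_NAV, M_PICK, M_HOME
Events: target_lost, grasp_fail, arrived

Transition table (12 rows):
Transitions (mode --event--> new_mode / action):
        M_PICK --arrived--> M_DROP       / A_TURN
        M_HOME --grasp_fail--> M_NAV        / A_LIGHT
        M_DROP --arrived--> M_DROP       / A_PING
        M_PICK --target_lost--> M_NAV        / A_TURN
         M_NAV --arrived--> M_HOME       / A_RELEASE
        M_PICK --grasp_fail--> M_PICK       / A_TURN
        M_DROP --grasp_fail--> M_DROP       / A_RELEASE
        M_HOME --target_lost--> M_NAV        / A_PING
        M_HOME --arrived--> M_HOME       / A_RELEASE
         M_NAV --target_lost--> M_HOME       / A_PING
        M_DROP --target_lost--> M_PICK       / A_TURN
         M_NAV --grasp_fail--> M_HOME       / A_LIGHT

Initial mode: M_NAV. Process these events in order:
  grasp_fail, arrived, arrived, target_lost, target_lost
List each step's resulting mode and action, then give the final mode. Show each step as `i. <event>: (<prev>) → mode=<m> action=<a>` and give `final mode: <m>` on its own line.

final mode: M_HOME

1. grasp_fail: (M_NAV) → mode=M_HOME action=A_LIGHT
2. arrived: (M_HOME) → mode=M_HOME action=A_RELEASE
3. arrived: (M_HOME) → mode=M_HOME action=A_RELEASE
4. target_lost: (M_HOME) → mode=M_NAV action=A_PING
5. target_lost: (M_NAV) → mode=M_HOME action=A_PING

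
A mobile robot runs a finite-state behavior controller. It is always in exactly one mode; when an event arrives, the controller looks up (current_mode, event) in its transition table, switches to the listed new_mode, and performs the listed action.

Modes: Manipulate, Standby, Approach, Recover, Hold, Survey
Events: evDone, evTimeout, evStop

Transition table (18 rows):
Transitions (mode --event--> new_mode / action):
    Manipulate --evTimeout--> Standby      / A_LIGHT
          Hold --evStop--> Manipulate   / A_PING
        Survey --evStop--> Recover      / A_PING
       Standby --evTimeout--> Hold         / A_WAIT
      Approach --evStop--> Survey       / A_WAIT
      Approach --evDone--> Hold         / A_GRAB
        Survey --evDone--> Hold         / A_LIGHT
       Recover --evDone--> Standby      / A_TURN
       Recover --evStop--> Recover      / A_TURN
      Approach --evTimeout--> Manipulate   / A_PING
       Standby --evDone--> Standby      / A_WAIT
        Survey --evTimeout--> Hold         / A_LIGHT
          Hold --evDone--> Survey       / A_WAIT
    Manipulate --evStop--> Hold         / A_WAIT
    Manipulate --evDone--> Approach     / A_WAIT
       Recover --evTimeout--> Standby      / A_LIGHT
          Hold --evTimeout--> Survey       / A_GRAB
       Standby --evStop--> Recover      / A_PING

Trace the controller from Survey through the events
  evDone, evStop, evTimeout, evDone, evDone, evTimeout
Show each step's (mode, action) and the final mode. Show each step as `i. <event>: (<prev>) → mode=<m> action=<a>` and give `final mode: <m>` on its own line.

1. evDone: (Survey) → mode=Hold action=A_LIGHT
2. evStop: (Hold) → mode=Manipulate action=A_PING
3. evTimeout: (Manipulate) → mode=Standby action=A_LIGHT
4. evDone: (Standby) → mode=Standby action=A_WAIT
5. evDone: (Standby) → mode=Standby action=A_WAIT
6. evTimeout: (Standby) → mode=Hold action=A_WAIT

final mode: Hold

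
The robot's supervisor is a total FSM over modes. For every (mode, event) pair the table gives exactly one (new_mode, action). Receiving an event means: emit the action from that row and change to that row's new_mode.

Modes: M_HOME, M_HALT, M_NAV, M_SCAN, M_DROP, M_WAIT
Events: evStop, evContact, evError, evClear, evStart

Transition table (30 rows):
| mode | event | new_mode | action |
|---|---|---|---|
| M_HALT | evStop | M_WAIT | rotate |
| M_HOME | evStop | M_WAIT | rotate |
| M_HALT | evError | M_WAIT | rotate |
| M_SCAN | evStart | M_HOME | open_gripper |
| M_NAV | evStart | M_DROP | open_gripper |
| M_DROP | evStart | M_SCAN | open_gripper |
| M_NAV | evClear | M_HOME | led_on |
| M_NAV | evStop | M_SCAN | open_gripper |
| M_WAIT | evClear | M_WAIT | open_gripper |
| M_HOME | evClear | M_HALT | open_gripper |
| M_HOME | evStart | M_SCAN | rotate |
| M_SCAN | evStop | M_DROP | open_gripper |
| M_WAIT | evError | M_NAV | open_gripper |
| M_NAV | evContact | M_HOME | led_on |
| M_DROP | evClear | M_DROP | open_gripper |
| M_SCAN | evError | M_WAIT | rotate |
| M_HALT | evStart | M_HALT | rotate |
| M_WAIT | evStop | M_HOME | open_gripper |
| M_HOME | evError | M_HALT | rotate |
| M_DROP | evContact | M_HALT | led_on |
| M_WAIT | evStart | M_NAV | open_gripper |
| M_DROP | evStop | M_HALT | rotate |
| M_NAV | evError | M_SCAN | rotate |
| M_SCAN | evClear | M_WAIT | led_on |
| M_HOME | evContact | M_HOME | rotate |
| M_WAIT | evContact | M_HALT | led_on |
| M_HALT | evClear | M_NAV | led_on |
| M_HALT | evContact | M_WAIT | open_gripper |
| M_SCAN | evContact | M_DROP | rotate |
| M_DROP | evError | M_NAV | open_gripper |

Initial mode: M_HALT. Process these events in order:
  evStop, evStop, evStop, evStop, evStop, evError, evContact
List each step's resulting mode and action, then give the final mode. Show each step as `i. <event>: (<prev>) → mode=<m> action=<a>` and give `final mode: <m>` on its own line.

final mode: M_HOME

1. evStop: (M_HALT) → mode=M_WAIT action=rotate
2. evStop: (M_WAIT) → mode=M_HOME action=open_gripper
3. evStop: (M_HOME) → mode=M_WAIT action=rotate
4. evStop: (M_WAIT) → mode=M_HOME action=open_gripper
5. evStop: (M_HOME) → mode=M_WAIT action=rotate
6. evError: (M_WAIT) → mode=M_NAV action=open_gripper
7. evContact: (M_NAV) → mode=M_HOME action=led_on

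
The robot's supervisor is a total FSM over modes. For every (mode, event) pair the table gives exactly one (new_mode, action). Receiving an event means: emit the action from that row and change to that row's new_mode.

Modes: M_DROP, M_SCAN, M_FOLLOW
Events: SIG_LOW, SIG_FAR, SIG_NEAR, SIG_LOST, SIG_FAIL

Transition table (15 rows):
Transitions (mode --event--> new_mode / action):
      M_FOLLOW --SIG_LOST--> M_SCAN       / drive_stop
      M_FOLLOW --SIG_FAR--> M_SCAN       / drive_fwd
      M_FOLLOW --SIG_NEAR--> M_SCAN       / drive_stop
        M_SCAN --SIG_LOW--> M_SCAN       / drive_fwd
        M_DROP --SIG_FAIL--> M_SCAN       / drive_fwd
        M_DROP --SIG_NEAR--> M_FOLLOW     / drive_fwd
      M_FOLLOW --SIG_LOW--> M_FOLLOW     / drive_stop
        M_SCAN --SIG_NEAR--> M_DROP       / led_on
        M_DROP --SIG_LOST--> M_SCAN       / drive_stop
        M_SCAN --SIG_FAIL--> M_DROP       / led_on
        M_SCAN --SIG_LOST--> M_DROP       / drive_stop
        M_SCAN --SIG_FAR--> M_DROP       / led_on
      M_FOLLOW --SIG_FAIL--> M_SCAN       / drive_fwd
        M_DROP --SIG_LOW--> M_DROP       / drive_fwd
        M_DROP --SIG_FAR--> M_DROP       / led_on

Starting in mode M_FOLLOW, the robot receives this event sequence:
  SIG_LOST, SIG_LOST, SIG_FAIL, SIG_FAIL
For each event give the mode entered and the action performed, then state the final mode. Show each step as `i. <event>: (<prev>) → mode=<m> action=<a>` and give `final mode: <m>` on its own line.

1. SIG_LOST: (M_FOLLOW) → mode=M_SCAN action=drive_stop
2. SIG_LOST: (M_SCAN) → mode=M_DROP action=drive_stop
3. SIG_FAIL: (M_DROP) → mode=M_SCAN action=drive_fwd
4. SIG_FAIL: (M_SCAN) → mode=M_DROP action=led_on

final mode: M_DROP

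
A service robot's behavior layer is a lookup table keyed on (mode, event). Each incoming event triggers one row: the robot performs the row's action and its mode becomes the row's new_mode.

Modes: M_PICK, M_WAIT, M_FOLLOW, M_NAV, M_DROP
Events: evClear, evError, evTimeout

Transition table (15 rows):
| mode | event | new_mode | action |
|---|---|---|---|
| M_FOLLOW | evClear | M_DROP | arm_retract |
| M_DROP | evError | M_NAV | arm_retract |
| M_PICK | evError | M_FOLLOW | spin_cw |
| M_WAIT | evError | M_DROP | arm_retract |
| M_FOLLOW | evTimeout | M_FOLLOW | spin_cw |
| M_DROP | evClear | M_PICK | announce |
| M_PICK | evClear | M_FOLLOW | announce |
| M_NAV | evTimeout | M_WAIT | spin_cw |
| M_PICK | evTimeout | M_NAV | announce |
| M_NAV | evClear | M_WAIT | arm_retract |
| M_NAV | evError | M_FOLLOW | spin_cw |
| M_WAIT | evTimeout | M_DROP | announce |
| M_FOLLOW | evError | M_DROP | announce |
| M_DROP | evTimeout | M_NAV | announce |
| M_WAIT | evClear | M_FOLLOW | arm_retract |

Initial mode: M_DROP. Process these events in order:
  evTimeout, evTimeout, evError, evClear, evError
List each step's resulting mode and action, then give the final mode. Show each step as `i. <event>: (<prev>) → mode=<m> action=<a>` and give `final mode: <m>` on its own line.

final mode: M_FOLLOW

1. evTimeout: (M_DROP) → mode=M_NAV action=announce
2. evTimeout: (M_NAV) → mode=M_WAIT action=spin_cw
3. evError: (M_WAIT) → mode=M_DROP action=arm_retract
4. evClear: (M_DROP) → mode=M_PICK action=announce
5. evError: (M_PICK) → mode=M_FOLLOW action=spin_cw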